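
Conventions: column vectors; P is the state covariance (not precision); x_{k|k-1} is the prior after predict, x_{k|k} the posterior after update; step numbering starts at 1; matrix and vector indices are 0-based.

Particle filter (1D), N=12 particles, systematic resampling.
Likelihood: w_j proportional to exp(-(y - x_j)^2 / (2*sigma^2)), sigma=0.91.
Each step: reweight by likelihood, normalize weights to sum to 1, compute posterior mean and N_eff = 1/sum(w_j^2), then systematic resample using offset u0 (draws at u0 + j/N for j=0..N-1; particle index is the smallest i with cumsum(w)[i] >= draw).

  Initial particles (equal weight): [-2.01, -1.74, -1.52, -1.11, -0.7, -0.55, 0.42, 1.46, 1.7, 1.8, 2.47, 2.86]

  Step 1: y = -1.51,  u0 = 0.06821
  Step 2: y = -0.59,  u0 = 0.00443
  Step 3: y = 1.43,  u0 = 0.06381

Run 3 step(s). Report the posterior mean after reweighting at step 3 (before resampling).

post_mean = -0.7068

step 1: w=[0.1687, 0.1901, 0.1962, 0.1782, 0.1320, 0.1125, 0.0207, 0.0010, 0.0004, 0.0003, 0.0000, 0.0000]  mean=-1.3089  Neff=6.0479  idx=[0, 0, 1, 1, 2, 2, 3, 3, 4, 4, 5, 6]
step 2: w=[0.0375, 0.0375, 0.0569, 0.0569, 0.0751, 0.0751, 0.1075, 0.1075, 0.1256, 0.1256, 0.1264, 0.0684]  mean=-1.0323  Neff=10.4276  idx=[0, 2, 3, 4, 5, 6, 7, 8, 8, 9, 10, 10]
step 3: w=[0.0018, 0.0053, 0.0053, 0.0119, 0.0119, 0.0464, 0.0464, 0.1476, 0.1476, 0.1476, 0.2141, 0.2141]  mean=-0.7068  Neff=6.1860  idx=[5, 7, 7, 8, 8, 9, 9, 10, 10, 11, 11, 11]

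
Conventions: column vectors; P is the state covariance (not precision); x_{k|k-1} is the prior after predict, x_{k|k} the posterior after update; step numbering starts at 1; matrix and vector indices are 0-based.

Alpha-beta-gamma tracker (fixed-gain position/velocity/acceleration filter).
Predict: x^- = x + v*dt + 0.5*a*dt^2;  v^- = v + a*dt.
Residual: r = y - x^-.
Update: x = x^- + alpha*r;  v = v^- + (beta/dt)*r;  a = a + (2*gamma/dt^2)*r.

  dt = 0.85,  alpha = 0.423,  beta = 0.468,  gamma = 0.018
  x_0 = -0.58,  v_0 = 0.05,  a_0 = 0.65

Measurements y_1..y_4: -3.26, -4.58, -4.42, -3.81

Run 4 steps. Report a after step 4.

step 1: x_pred=-0.3027  r=-2.9573  x^+=-1.5536  v^+=-1.0258  a^+=0.5026
step 2: x_pred=-2.2439  r=-2.3361  x^+=-3.2321  v^+=-1.8847  a^+=0.3862
step 3: x_pred=-4.6946  r=0.2746  x^+=-4.5784  v^+=-1.4052  a^+=0.3999
step 4: x_pred=-5.6284  r=1.8184  x^+=-4.8592  v^+=-0.0641  a^+=0.4905

a_post = 0.4905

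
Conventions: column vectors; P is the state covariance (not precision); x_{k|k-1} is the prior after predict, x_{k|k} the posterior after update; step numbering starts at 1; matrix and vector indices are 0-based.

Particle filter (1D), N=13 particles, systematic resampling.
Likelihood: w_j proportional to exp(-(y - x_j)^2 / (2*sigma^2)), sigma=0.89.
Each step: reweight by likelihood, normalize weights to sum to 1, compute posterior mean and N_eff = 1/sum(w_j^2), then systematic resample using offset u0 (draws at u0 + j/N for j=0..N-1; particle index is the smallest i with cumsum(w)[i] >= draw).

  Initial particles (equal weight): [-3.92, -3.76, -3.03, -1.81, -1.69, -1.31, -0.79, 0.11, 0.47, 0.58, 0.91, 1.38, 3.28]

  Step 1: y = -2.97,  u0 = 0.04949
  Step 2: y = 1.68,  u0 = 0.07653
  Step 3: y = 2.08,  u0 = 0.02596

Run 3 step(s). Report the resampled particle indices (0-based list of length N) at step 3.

resampled_idx = [2, 4, 5, 5, 6, 7, 8, 8, 9, 10, 11, 11, 12]

step 1: w=[0.1741, 0.2075, 0.3070, 0.1316, 0.1094, 0.0540, 0.0153, 0.0008, 0.0002, 0.0001, 0.0000, 0.0000, 0.0000]  mean=-2.8985  Neff=4.9988  idx=[0, 0, 1, 1, 1, 2, 2, 2, 2, 3, 3, 4, 5]
step 2: w=[0.0000, 0.0000, 0.0000, 0.0000, 0.0000, 0.0002, 0.0002, 0.0002, 0.0002, 0.0876, 0.0876, 0.1472, 0.6770]  mean=-1.4546  Neff=2.0189  idx=[9, 10, 11, 11, 12, 12, 12, 12, 12, 12, 12, 12, 12]
step 3: w=[0.0105, 0.0105, 0.0188, 0.0188, 0.1046, 0.1046, 0.1046, 0.1046, 0.1046, 0.1046, 0.1046, 0.1046, 0.1046]  mean=-1.3348  Neff=10.0603  idx=[2, 4, 5, 5, 6, 7, 8, 8, 9, 10, 11, 11, 12]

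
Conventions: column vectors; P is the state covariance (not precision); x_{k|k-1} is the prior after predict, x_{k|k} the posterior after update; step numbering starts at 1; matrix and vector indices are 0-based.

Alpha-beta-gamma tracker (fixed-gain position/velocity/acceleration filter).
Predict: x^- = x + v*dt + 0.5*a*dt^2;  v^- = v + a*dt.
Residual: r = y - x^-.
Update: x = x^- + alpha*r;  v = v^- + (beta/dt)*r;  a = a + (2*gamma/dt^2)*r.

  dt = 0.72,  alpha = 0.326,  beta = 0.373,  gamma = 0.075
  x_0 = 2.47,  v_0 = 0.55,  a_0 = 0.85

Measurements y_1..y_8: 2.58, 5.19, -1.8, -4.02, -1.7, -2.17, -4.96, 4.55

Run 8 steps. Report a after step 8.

step 1: x_pred=3.0863  r=-0.5063  x^+=2.9213  v^+=0.8997  a^+=0.7035
step 2: x_pred=3.7514  r=1.4386  x^+=4.2204  v^+=2.1515  a^+=1.1198
step 3: x_pred=6.0597  r=-7.8597  x^+=3.4974  v^+=-1.1140  a^+=-1.1545
step 4: x_pred=2.3961  r=-6.4161  x^+=0.3044  v^+=-5.2691  a^+=-3.0110
step 5: x_pred=-4.2698  r=2.5698  x^+=-3.4320  v^+=-6.1057  a^+=-2.2674
step 6: x_pred=-8.4159  r=6.2459  x^+=-6.3797  v^+=-4.5026  a^+=-0.4601
step 7: x_pred=-9.7408  r=4.7808  x^+=-8.1823  v^+=-2.3571  a^+=0.9232
step 8: x_pred=-9.6401  r=14.1901  x^+=-5.0141  v^+=5.6588  a^+=5.0291

a_post = 5.0291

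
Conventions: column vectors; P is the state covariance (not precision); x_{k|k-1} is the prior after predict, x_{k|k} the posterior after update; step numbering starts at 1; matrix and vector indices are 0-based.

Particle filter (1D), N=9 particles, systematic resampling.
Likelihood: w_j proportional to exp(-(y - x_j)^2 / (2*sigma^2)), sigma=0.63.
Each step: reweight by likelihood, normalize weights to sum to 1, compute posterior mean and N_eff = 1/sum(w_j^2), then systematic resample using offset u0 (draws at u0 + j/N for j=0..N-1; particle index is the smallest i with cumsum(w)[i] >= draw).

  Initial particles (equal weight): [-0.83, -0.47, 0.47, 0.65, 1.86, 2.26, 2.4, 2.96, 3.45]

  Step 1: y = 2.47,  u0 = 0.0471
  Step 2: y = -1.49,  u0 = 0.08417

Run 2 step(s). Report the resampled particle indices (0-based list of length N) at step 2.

step 1: w=[0.0000, 0.0000, 0.0018, 0.0043, 0.1726, 0.2610, 0.2742, 0.2039, 0.0823]  mean=2.4599  Neff=4.5158  idx=[4, 4, 5, 5, 6, 6, 6, 7, 8]
step 2: w=[0.4813, 0.4813, 0.0134, 0.0134, 0.0035, 0.0035, 0.0035, 0.0000, 0.0000]  mean=1.8764  Neff=2.1565  idx=[0, 0, 0, 0, 1, 1, 1, 1, 2]

resampled_idx = [0, 0, 0, 0, 1, 1, 1, 1, 2]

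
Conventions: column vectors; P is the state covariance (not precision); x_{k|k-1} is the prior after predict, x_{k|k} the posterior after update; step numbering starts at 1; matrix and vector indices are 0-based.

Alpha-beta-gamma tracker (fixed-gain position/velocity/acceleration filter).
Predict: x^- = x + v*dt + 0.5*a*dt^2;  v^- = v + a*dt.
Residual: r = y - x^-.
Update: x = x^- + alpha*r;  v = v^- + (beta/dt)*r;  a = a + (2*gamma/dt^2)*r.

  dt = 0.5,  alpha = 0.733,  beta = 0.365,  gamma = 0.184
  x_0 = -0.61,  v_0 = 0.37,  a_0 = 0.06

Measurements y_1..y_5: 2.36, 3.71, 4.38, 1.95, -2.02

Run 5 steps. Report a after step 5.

a_post = -15.5286

step 1: x_pred=-0.4175  r=2.7775  x^+=1.6184  v^+=2.4276  a^+=4.1485
step 2: x_pred=3.3508  r=0.3592  x^+=3.6141  v^+=4.7641  a^+=4.6773
step 3: x_pred=6.5808  r=-2.2008  x^+=4.9676  v^+=5.4961  a^+=1.4377
step 4: x_pred=7.8954  r=-5.9454  x^+=3.5374  v^+=1.8749  a^+=-7.3139
step 5: x_pred=3.5606  r=-5.5806  x^+=-0.5300  v^+=-5.8559  a^+=-15.5286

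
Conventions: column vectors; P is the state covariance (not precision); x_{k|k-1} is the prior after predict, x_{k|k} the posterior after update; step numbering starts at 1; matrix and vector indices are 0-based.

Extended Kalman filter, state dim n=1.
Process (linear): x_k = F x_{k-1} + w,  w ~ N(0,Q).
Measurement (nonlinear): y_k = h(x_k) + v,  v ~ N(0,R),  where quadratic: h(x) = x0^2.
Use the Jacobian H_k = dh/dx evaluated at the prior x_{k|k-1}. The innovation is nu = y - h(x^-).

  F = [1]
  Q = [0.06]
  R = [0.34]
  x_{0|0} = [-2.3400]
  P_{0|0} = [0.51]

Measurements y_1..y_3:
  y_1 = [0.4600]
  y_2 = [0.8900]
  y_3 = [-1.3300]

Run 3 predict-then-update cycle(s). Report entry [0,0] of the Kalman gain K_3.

step 1: x^-=[-2.3400]  P^-=[0.5700]  H_jac=[-4.6800]  S=[12.8244]  K=[-0.2080]  nu=[-5.0156]  x^+=[-1.2967]  P^+=[0.0151]
step 2: x^-=[-1.2967]  P^-=[0.0751]  H_jac=[-2.5934]  S=[0.8452]  K=[-0.2305]  nu=[-0.7914]  x^+=[-1.1143]  P^+=[0.0302]
step 3: x^-=[-1.1143]  P^-=[0.0902]  H_jac=[-2.2286]  S=[0.7881]  K=[-0.2551]  nu=[-2.5717]  x^+=[-0.4582]  P^+=[0.0389]

K[0,0] = -0.2551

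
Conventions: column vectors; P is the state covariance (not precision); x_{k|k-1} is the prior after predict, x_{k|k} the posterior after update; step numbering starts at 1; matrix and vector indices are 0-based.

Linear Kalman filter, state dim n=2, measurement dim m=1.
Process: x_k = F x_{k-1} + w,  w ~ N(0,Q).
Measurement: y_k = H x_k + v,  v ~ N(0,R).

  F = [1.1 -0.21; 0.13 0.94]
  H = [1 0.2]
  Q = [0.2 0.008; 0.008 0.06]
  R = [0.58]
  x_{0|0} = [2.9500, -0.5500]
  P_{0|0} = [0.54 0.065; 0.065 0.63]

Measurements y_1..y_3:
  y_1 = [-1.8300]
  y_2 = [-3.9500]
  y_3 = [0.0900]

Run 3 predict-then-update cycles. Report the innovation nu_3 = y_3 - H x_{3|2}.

step 1: x^-=[3.3605, -0.1335]  P^-=[0.8512 0.0263; 0.0263 0.6417]  S=[1.4673]  K=[0.5837; 0.1054]  nu=[-5.1638]  x^+=[0.3466, -0.6777]  P^+=[0.3513 -0.0640; -0.0640 0.6254]
step 2: x^-=[0.5236, -0.5919]  P^-=[0.6822 -0.1296; -0.1296 0.6029]  S=[1.2345]  K=[0.5316; -0.0073]  nu=[-4.3552]  x^+=[-1.7918, -0.5601]  P^+=[0.3333 -0.1248; -0.1248 0.6028]
step 3: x^-=[-1.8533, -0.7594]  P^-=[0.6875 -0.1890; -0.1890 0.5678]  S=[1.2147]  K=[0.5349; -0.0621]  nu=[2.0952]  x^+=[-0.7325, -0.8895]  P^+=[0.3400 -0.1486; -0.1486 0.5631]

innov = [2.0952]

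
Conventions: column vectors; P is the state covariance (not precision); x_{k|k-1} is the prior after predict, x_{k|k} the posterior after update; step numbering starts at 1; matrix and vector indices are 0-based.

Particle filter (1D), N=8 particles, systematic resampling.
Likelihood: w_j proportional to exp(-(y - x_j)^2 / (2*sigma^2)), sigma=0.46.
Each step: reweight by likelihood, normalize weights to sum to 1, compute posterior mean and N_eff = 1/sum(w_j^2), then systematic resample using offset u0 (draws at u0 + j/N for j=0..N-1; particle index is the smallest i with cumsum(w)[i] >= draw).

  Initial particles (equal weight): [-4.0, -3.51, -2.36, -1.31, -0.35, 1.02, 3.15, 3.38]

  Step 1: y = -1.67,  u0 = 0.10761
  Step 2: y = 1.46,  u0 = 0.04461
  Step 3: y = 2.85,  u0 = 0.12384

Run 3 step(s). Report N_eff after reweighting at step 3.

step 1: w=[0.0000, 0.0003, 0.3013, 0.6833, 0.0151, 0.0000, 0.0000, 0.0000]  mean=-1.6125  Neff=1.7926  idx=[2, 2, 3, 3, 3, 3, 3, 3]
step 2: w=[0.0000, 0.0000, 0.1667, 0.1667, 0.1667, 0.1667, 0.1667, 0.1667]  mean=-1.3100  Neff=6.0000  idx=[2, 3, 3, 4, 5, 6, 6, 7]
step 3: w=[0.1250, 0.1250, 0.1250, 0.1250, 0.1250, 0.1250, 0.1250, 0.1250]  mean=-1.3100  Neff=8.0000  idx=[0, 1, 2, 3, 4, 5, 6, 7]

N_eff = 8.0000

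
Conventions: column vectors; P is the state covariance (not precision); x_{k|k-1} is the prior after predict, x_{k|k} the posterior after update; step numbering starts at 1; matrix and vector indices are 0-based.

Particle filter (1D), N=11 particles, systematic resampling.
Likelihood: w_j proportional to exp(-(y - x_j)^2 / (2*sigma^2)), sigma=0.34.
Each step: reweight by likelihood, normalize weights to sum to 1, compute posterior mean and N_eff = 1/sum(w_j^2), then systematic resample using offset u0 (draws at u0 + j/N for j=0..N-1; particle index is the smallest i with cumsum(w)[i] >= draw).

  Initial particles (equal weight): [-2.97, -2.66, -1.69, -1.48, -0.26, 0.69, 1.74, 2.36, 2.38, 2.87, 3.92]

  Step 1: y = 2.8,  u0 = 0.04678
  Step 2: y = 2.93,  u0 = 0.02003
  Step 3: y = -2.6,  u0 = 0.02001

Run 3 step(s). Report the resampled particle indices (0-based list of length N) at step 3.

resampled_idx = [0, 0, 0, 0, 0, 0, 0, 0, 1, 1, 1]

step 1: w=[0.0000, 0.0000, 0.0000, 0.0000, 0.0000, 0.0000, 0.0041, 0.2290, 0.2467, 0.5179, 0.0023]  mean=2.6302  Neff=2.6209  idx=[7, 7, 7, 8, 8, 9, 9, 9, 9, 9, 9]
step 2: w=[0.0341, 0.0341, 0.0341, 0.0376, 0.0376, 0.1371, 0.1371, 0.1371, 0.1371, 0.1371, 0.1371]  mean=2.7809  Neff=8.4012  idx=[0, 3, 5, 5, 6, 7, 7, 8, 9, 9, 10]
step 3: w=[0.7026, 0.2974, 0.0000, 0.0000, 0.0000, 0.0000, 0.0000, 0.0000, 0.0000, 0.0000, 0.0000]  mean=2.3659  Neff=1.7179  idx=[0, 0, 0, 0, 0, 0, 0, 0, 1, 1, 1]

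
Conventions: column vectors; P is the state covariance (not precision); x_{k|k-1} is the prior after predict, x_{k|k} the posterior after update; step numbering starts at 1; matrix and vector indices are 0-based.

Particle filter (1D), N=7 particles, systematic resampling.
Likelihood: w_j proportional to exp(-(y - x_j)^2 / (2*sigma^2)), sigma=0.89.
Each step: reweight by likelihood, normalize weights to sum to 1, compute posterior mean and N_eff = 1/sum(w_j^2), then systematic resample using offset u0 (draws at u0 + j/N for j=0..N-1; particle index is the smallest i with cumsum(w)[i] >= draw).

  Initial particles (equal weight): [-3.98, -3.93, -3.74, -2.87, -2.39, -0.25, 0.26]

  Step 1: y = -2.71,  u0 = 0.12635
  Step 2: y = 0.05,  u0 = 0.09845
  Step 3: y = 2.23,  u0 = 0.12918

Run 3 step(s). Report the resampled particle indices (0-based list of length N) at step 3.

resampled_idx = [1, 2, 3, 4, 5, 6, 6]

step 1: w=[0.1125, 0.1217, 0.1594, 0.3064, 0.2919, 0.0068, 0.0012]  mean=-3.1008  Neff=4.3094  idx=[1, 2, 3, 3, 3, 4, 4]
step 2: w=[0.0007, 0.0019, 0.0759, 0.0759, 0.0759, 0.3849, 0.3849]  mean=-2.5030  Neff=3.1894  idx=[3, 5, 5, 5, 6, 6, 6]
step 3: w=[0.0087, 0.1652, 0.1652, 0.1652, 0.1652, 0.1652, 0.1652]  mean=-2.3942  Neff=6.1028  idx=[1, 2, 3, 4, 5, 6, 6]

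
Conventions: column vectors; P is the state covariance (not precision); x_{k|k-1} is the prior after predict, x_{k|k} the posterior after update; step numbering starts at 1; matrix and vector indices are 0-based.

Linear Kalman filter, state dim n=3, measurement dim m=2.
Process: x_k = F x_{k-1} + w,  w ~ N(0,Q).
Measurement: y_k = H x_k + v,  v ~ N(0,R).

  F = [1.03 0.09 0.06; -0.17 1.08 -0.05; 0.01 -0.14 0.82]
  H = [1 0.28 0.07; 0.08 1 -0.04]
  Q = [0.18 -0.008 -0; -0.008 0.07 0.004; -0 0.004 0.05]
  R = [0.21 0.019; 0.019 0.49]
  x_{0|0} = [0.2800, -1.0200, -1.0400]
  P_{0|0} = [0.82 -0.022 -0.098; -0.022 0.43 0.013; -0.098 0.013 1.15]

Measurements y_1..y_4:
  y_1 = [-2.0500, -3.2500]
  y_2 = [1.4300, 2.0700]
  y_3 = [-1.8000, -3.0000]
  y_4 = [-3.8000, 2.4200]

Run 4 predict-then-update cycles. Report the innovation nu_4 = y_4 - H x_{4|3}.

step 1: x^-=[0.1342, -1.0972, -0.7072]  P^-=[1.0415 -0.1305 -0.0192; -0.1305 0.6031 -0.0850; -0.0192 -0.0850 0.8272]  S=[1.2237 0.1311; 0.1311 1.0872]  K=[0.8355 -0.1435; -0.0327 0.5522; 0.0243 -0.1130]  nu=[-1.8275, -2.1918]  x^+=[-1.0782, -2.2479, -0.5039]  P^+=[0.1963 -0.0721 -0.0488; -0.0721 0.2750 -0.0185; -0.0488 -0.0185 0.8134]
step 2: x^-=[-1.3431, -2.2192, -0.1093]  P^-=[0.3738 -0.0953 0.0064; -0.0953 0.4261 -0.0834; 0.0064 -0.0834 0.6060]  S=[0.5645 0.0640; 0.0640 0.9109]  K=[0.6290 -0.1162; -0.0204 0.4645; 0.0590 -0.1217]  nu=[3.4021, 4.3923]  x^+=[0.2862, -0.2483, -0.4434]  P^+=[0.1476 -0.0577 -0.0221; -0.0577 0.2305 -0.0331; -0.0221 -0.0331 0.5914]
step 3: x^-=[0.2459, -0.2946, -0.3260]  P^-=[0.3268 -0.0771 0.0152; -0.0771 0.3690 -0.0838; 0.0152 -0.0838 0.4596]  S=[0.5236 0.0629; 0.0629 0.8561]  K=[0.5974 -0.1041; -0.0127 0.4287; 0.0603 -0.1224]  nu=[-1.9406, -2.7381]  x^+=[-0.6282, -1.4438, -0.1079]  P^+=[0.1385 -0.0511 -0.0096; -0.0511 0.2123 -0.0402; -0.0096 -0.0402 0.4458]
step 4: x^-=[-0.7835, -1.4471, 0.1074]  P^-=[0.3191 -0.0709 0.0173; -0.0709 0.3457 -0.0829; 0.0173 -0.0829 0.3632]  S=[0.5175 0.0624; 0.0624 0.8335]  K=[0.5927 -0.0996; -0.0109 0.4127; 0.0520 -0.1192]  nu=[-2.6188, 3.9341]  x^+=[-2.7274, 0.2052, -0.4975]  P^+=[0.1364 -0.0486 -0.0038; -0.0486 0.2042 -0.0431; -0.0038 -0.0431 0.3507]

innov = [-2.6188, 3.9341]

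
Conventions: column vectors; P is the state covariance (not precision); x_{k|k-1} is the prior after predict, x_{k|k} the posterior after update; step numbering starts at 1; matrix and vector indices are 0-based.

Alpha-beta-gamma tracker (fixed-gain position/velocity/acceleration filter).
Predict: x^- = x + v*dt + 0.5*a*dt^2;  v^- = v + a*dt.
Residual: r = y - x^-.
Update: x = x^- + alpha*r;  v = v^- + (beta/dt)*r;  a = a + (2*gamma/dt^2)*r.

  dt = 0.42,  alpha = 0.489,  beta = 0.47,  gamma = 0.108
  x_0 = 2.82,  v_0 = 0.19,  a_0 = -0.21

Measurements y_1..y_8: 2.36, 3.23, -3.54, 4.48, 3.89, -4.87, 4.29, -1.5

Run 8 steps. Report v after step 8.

v_post = -1.0239

step 1: x_pred=2.8813  r=-0.5213  x^+=2.6264  v^+=-0.4815  a^+=-0.8483
step 2: x_pred=2.3493  r=0.8807  x^+=2.7800  v^+=0.1477  a^+=0.2301
step 3: x_pred=2.8623  r=-6.4023  x^+=-0.2684  v^+=-6.9201  a^+=-7.6095
step 4: x_pred=-3.8460  r=8.3260  x^+=0.2254  v^+=-0.7989  a^+=2.5857
step 5: x_pred=0.1179  r=3.7721  x^+=1.9625  v^+=4.5082  a^+=7.2045
step 6: x_pred=4.4914  r=-9.3614  x^+=-0.0863  v^+=-2.9417  a^+=-4.2584
step 7: x_pred=-1.6974  r=5.9874  x^+=1.2304  v^+=1.9700  a^+=3.0732
step 8: x_pred=2.3289  r=-3.8289  x^+=0.4566  v^+=-1.0239  a^+=-1.6153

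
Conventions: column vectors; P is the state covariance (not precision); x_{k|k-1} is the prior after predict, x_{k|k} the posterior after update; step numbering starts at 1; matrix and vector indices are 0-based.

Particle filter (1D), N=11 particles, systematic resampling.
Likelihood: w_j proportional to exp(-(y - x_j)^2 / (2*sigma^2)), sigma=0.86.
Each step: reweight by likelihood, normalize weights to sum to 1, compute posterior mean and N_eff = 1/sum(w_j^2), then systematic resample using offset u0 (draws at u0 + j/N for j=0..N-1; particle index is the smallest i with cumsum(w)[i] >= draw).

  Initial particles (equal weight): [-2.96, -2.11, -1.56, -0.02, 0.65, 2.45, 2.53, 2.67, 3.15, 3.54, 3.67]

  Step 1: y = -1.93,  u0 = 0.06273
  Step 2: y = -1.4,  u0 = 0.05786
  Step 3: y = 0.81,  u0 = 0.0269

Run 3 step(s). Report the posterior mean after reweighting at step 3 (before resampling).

post_mean = -0.2920

step 1: w=[0.1973, 0.3954, 0.3685, 0.0343, 0.0045, 0.0000, 0.0000, 0.0000, 0.0000, 0.0000, 0.0000]  mean=-1.9909  Neff=3.0097  idx=[0, 0, 1, 1, 1, 1, 2, 2, 2, 2, 3]
step 2: w=[0.0259, 0.0259, 0.0956, 0.0956, 0.0956, 0.0956, 0.1321, 0.1321, 0.1321, 0.1321, 0.0371]  mean=-1.7859  Neff=9.1632  idx=[2, 3, 3, 4, 5, 6, 7, 7, 8, 9, 10]
step 3: w=[0.0042, 0.0042, 0.0042, 0.0042, 0.0042, 0.0297, 0.0297, 0.0297, 0.0297, 0.0297, 0.8308]  mean=-0.2920  Neff=1.4395  idx=[5, 8, 10, 10, 10, 10, 10, 10, 10, 10, 10]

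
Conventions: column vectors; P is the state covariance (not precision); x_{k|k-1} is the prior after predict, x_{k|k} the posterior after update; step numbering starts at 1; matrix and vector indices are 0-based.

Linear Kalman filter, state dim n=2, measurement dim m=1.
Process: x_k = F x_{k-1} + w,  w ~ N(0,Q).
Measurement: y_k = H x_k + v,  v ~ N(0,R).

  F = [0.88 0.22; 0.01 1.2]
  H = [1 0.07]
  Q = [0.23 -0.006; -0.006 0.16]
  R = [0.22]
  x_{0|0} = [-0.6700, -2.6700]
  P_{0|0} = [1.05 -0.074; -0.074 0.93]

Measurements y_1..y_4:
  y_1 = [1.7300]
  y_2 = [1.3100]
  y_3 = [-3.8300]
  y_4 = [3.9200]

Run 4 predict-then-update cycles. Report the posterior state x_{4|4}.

step 1: x^-=[-1.1770, -3.2107]  P^-=[1.0595 0.1705; 0.1705 1.4975]  S=[1.3107]  K=[0.8174; 0.2100]  nu=[3.1317]  x^+=[1.3830, -2.5529]  P^+=[0.1837 -0.0546; -0.0546 1.4397]
step 2: x^-=[0.6554, -3.0497]  P^-=[0.4208 0.3180; 0.3180 2.2319]  S=[0.6962]  K=[0.6363; 0.6811]  nu=[0.8681]  x^+=[1.2078, -2.4585]  P^+=[0.1389 0.0162; 0.0162 1.9089]
step 3: x^-=[0.5220, -2.9381]  P^-=[0.4362 0.5163; 0.5163 2.9093]  S=[0.7427]  K=[0.6359; 0.9694]  nu=[-4.1463]  x^+=[-2.1148, -6.9574]  P^+=[0.1358 0.0585; 0.0585 2.2114]
step 4: x^-=[-3.3917, -8.3700]  P^-=[0.4648 0.6409; 0.6409 3.3458]  S=[0.7910]  K=[0.6444; 1.1063]  nu=[7.8976]  x^+=[1.6976, 0.3674]  P^+=[0.1364 0.0770; 0.0770 2.3777]

x_post = [1.6976, 0.3674]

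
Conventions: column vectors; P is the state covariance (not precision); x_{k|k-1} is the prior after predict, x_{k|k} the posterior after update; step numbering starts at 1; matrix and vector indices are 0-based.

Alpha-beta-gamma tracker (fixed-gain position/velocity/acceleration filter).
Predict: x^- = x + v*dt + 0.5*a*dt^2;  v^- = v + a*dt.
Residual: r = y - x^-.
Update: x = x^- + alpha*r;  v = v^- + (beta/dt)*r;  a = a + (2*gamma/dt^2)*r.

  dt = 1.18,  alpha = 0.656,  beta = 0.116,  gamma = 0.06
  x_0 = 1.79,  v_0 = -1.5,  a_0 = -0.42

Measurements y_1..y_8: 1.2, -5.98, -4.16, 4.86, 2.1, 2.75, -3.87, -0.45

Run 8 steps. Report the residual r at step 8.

resid = -2.0731

step 1: x_pred=-0.2724  r=1.4724  x^+=0.6935  v^+=-1.8509  a^+=-0.2931
step 2: x_pred=-1.6946  r=-4.2854  x^+=-4.5058  v^+=-2.6180  a^+=-0.6624
step 3: x_pred=-8.0562  r=3.8962  x^+=-5.5003  v^+=-3.0166  a^+=-0.3266
step 4: x_pred=-9.2874  r=14.1474  x^+=-0.0067  v^+=-2.0113  a^+=0.8926
step 5: x_pred=-1.7586  r=3.8586  x^+=0.7726  v^+=-0.5787  a^+=1.2251
step 6: x_pred=0.9427  r=1.8073  x^+=2.1283  v^+=1.0446  a^+=1.3809
step 7: x_pred=4.3223  r=-8.1923  x^+=-1.0518  v^+=1.8687  a^+=0.6749
step 8: x_pred=1.6231  r=-2.0731  x^+=0.2632  v^+=2.4613  a^+=0.4962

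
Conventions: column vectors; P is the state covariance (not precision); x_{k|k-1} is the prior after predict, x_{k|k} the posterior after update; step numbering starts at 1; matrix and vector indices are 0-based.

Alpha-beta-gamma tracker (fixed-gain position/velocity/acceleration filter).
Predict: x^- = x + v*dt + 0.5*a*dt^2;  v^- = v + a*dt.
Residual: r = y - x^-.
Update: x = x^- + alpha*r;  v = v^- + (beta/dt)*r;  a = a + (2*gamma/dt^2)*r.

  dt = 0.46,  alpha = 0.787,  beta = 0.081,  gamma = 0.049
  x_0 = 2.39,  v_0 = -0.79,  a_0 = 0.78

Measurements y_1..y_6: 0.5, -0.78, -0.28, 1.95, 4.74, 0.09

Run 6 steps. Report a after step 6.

a_post = 0.7315

step 1: x_pred=2.1091  r=-1.6091  x^+=0.8427  v^+=-0.7145  a^+=0.0348
step 2: x_pred=0.5177  r=-1.2977  x^+=-0.5036  v^+=-0.9271  a^+=-0.5663
step 3: x_pred=-0.9899  r=0.7099  x^+=-0.4312  v^+=-1.0625  a^+=-0.2375
step 4: x_pred=-0.9451  r=2.8951  x^+=1.3333  v^+=-0.6620  a^+=1.1034
step 5: x_pred=1.1456  r=3.5944  x^+=3.9744  v^+=0.4785  a^+=2.7681
step 6: x_pred=4.4874  r=-4.3974  x^+=1.0266  v^+=0.9775  a^+=0.7315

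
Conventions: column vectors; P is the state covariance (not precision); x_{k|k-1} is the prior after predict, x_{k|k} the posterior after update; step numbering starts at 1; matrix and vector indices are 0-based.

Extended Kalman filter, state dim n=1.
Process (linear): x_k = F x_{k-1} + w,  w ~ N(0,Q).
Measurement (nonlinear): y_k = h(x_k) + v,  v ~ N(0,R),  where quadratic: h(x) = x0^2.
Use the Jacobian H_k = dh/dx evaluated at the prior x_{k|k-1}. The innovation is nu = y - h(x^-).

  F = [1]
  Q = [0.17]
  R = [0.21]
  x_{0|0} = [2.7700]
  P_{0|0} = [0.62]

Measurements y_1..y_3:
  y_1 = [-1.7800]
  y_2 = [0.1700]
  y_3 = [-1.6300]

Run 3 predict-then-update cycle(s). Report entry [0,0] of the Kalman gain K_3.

step 1: x^-=[2.7700]  P^-=[0.7900]  H_jac=[5.5400]  S=[24.4564]  K=[0.1790]  nu=[-9.4529]  x^+=[1.0784]  P^+=[0.0068]
step 2: x^-=[1.0784]  P^-=[0.1768]  H_jac=[2.1567]  S=[1.0323]  K=[0.3693]  nu=[-0.9928]  x^+=[0.7117]  P^+=[0.0360]
step 3: x^-=[0.7117]  P^-=[0.2060]  H_jac=[1.4233]  S=[0.6272]  K=[0.4674]  nu=[-2.1364]  x^+=[-0.2868]  P^+=[0.0690]

K[0,0] = 0.4674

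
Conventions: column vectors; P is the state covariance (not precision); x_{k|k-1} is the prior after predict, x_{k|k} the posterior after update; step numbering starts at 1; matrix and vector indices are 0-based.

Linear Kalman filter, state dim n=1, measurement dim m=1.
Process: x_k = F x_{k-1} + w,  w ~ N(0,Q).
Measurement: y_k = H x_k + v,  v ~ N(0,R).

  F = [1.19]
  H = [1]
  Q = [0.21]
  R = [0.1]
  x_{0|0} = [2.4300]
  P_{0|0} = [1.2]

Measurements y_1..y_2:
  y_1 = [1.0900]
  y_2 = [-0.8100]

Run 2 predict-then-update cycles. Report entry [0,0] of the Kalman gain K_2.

K[0,0] = 0.7751

step 1: x^-=[2.8917]  P^-=[1.9093]  S=[2.0093]  K=[0.9502]  nu=[-1.8017]  x^+=[1.1797]  P^+=[0.0950]
step 2: x^-=[1.4038]  P^-=[0.3446]  S=[0.4446]  K=[0.7751]  nu=[-2.2138]  x^+=[-0.3120]  P^+=[0.0775]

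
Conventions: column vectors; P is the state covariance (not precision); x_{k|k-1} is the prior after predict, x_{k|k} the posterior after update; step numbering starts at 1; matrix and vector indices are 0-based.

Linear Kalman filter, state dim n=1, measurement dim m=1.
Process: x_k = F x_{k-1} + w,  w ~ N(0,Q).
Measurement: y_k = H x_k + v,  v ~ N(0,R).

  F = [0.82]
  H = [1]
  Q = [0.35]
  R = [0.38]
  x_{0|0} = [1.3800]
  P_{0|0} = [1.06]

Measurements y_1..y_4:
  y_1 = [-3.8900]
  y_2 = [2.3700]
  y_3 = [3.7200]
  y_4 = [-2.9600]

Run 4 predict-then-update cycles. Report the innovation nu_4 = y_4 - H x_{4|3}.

step 1: x^-=[1.1316]  P^-=[1.0627]  S=[1.4427]  K=[0.7366]  nu=[-5.0216]  x^+=[-2.5674]  P^+=[0.2799]
step 2: x^-=[-2.1052]  P^-=[0.5382]  S=[0.9182]  K=[0.5862]  nu=[4.4752]  x^+=[0.5179]  P^+=[0.2227]
step 3: x^-=[0.4247]  P^-=[0.4998]  S=[0.8798]  K=[0.5681]  nu=[3.2953]  x^+=[2.2967]  P^+=[0.2159]
step 4: x^-=[1.8833]  P^-=[0.4951]  S=[0.8751]  K=[0.5658]  nu=[-4.8433]  x^+=[-0.8570]  P^+=[0.2150]

innov = [-4.8433]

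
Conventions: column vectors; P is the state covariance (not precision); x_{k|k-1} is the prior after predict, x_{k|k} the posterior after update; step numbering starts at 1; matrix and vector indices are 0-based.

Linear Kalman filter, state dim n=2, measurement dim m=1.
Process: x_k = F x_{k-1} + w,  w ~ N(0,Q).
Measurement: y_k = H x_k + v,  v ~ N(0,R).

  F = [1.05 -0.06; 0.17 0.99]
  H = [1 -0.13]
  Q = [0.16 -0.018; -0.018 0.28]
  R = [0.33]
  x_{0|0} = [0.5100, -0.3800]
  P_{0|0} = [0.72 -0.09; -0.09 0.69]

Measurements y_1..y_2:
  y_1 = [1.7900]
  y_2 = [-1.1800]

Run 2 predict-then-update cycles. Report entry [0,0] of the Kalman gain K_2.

K[0,0] = 0.5532

step 1: x^-=[0.5583, -0.2895]  P^-=[0.9676 -0.0231; -0.0231 0.9468]  S=[1.3196]  K=[0.7355; -0.1108]  nu=[1.1941]  x^+=[1.4366, -0.4218]  P^+=[0.2537 0.0844; 0.0844 0.9306]
step 2: x^-=[1.5337, -0.1733]  P^-=[0.4324 0.0589; 0.0589 1.2278]  S=[0.7679]  K=[0.5532; -0.1312]  nu=[-2.7362]  x^+=[0.0201, 0.1856]  P^+=[0.1974 0.1146; 0.1146 1.2146]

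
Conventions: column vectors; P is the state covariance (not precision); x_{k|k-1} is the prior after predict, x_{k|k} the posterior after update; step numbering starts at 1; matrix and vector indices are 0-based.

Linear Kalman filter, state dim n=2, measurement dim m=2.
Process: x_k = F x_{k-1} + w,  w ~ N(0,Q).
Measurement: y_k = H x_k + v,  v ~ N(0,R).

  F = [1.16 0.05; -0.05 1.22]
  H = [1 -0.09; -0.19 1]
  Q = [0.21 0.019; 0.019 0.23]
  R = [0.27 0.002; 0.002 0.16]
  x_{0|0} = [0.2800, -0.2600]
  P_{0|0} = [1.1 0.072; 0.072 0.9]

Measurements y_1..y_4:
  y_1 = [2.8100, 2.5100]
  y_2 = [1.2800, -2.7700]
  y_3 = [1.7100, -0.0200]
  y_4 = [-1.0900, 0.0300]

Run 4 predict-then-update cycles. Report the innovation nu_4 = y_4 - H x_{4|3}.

step 1: x^-=[0.3118, -0.3312]  P^-=[1.7008 0.1118; 0.1118 1.5635]  S=[1.9633 -0.3481; -0.3481 1.7424]  K=[0.8705 0.0526; 0.1475 0.9146]  nu=[2.4684, 2.9004]  x^+=[2.6132, 2.6855]  P^+=[0.2402 0.0558; 0.0558 0.1572]
step 2: x^-=[3.1656, 3.1456]  P^-=[0.5400 0.0935; 0.0935 0.4578]  S=[0.7969 -0.0467; -0.0467 0.6018]  K=[0.6693 0.0368; 0.1090 0.7397]  nu=[-1.6024, -5.3142]  x^+=[1.8975, -0.9599]  P^+=[0.1846 0.0423; 0.0423 0.1266]
step 3: x^-=[2.1531, -1.2660]  P^-=[0.4636 0.0758; 0.0758 0.4137]  S=[0.7233 -0.0463; -0.0463 0.5617]  K=[0.6334 0.0302; 0.0993 0.7192]  nu=[-0.5571, 1.6551]  x^+=[1.8503, -0.1310]  P^+=[0.1746 0.0393; 0.0393 0.1227]
step 4: x^-=[2.1398, -0.2524]  P^-=[0.4498 0.0719; 0.0719 0.4083]  S=[0.7102 -0.0471; -0.0471 0.5572]  K=[0.6262 0.0285; 0.0970 0.7164]  nu=[-3.2525, 0.6889]  x^+=[0.1228, -0.0742]  P^+=[0.1726 0.0386; 0.0386 0.1222]

innov = [-3.2525, 0.6889]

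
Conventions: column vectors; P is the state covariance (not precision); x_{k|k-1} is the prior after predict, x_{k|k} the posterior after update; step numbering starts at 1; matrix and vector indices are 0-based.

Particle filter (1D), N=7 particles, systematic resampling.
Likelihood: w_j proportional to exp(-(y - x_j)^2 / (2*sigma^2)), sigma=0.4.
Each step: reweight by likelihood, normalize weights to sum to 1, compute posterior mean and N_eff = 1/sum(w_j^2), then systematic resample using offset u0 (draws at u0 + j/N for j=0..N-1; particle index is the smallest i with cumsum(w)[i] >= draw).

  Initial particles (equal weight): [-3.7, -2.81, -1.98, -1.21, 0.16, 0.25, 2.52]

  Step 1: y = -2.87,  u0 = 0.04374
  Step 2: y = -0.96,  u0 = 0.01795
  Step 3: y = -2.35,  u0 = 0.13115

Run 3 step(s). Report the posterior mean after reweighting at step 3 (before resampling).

post_mean = -2.8100

step 1: w=[0.0977, 0.8314, 0.0707, 0.0002, 0.0000, 0.0000, 0.0000]  mean=-2.8380  Neff=1.4168  idx=[0, 1, 1, 1, 1, 1, 1]
step 2: w=[0.0000, 0.1667, 0.1667, 0.1667, 0.1667, 0.1667, 0.1667]  mean=-2.8100  Neff=6.0000  idx=[1, 1, 2, 3, 4, 5, 6]
step 3: w=[0.1429, 0.1429, 0.1429, 0.1429, 0.1429, 0.1429, 0.1429]  mean=-2.8100  Neff=7.0000  idx=[0, 1, 2, 3, 4, 5, 6]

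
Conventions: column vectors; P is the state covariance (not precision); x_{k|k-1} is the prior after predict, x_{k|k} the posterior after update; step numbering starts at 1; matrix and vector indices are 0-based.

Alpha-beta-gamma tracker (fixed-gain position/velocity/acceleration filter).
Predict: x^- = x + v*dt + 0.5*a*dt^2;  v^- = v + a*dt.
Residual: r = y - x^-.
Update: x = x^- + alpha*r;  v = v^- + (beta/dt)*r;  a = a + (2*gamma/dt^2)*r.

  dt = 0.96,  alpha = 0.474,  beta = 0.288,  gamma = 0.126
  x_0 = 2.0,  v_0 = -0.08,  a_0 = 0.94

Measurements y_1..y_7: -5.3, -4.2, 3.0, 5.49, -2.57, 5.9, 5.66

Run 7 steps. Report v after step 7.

v_post = 4.8734

step 1: x_pred=2.3564  r=-7.6564  x^+=-1.2728  v^+=-1.4745  a^+=-1.1535
step 2: x_pred=-3.2198  r=-0.9802  x^+=-3.6844  v^+=-2.8759  a^+=-1.4215
step 3: x_pred=-7.1004  r=10.1004  x^+=-2.3128  v^+=-1.2105  a^+=1.3403
step 4: x_pred=-2.8573  r=8.3473  x^+=1.0993  v^+=2.5803  a^+=3.6227
step 5: x_pred=5.2458  r=-7.8158  x^+=1.5411  v^+=3.7134  a^+=1.4856
step 6: x_pred=5.7906  r=0.1094  x^+=5.8424  v^+=5.1724  a^+=1.5155
step 7: x_pred=11.5063  r=-5.8463  x^+=8.7352  v^+=4.8734  a^+=-0.0831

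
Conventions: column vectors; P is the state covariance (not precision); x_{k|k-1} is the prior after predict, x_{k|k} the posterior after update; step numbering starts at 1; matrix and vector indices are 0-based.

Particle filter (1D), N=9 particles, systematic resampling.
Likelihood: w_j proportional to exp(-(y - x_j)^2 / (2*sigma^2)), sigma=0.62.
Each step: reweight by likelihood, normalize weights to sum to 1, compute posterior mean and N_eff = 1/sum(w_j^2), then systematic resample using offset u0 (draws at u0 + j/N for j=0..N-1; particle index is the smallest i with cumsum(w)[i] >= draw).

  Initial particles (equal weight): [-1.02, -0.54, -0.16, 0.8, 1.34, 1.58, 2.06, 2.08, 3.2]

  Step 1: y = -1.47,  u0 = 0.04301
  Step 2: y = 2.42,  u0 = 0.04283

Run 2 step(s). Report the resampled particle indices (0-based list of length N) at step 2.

resampled_idx = [6, 8, 8, 8, 8, 8, 8, 8, 8]

step 1: w=[0.6395, 0.2702, 0.0893, 0.0010, 0.0000, 0.0000, 0.0000, 0.0000, 0.0000]  mean=-0.8116  Neff=2.0412  idx=[0, 0, 0, 0, 0, 0, 1, 1, 2]
step 2: w=[0.0010, 0.0010, 0.0010, 0.0010, 0.0010, 0.0010, 0.0569, 0.0569, 0.8799]  mean=-0.2087  Neff=1.2809  idx=[6, 8, 8, 8, 8, 8, 8, 8, 8]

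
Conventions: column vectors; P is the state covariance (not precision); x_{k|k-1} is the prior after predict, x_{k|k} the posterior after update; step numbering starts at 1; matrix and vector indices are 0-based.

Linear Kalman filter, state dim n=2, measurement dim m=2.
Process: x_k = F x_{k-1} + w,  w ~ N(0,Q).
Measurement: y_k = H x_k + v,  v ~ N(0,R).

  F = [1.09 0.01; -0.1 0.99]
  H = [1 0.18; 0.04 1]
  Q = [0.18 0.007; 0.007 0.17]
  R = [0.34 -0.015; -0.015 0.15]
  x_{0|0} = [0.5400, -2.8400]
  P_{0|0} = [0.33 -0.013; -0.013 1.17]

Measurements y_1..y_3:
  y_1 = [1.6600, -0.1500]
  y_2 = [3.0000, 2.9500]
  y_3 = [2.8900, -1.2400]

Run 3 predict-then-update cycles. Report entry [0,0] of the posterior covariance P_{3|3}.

P_post[0,0] = 0.1907

step 1: x^-=[0.5602, -2.8656]  P^-=[0.5719 -0.0314; -0.0314 1.3226]  S=[0.9435 0.2143; 0.2143 1.4710]  K=[0.6221 -0.0964; 0.0155 0.8960]  nu=[1.6156, 2.6932]  x^+=[1.3056, -0.4274]  P^+=[0.2188 -0.0325; -0.0325 0.1355]
step 2: x^-=[1.4188, -0.5537]  P^-=[0.4393 -0.0506; -0.0506 0.3114]  S=[0.7712 0.0077; 0.0077 0.4581]  K=[0.5586 -0.0814; 0.0004 0.6754]  nu=[1.6809, 3.4470]  x^+=[2.0770, 1.7750]  P^+=[0.1963 -0.0284; -0.0284 0.1024]
step 3: x^-=[2.2817, 1.5496]  P^-=[0.4126 -0.0441; -0.0441 0.2780]  S=[0.7457 0.0072; 0.0072 0.4251]  K=[0.5433 -0.0740; 0.0018 0.6497]  nu=[0.3294, -2.8808]  x^+=[2.6738, -0.3216]  P^+=[0.1907 -0.0269; -0.0269 0.0985]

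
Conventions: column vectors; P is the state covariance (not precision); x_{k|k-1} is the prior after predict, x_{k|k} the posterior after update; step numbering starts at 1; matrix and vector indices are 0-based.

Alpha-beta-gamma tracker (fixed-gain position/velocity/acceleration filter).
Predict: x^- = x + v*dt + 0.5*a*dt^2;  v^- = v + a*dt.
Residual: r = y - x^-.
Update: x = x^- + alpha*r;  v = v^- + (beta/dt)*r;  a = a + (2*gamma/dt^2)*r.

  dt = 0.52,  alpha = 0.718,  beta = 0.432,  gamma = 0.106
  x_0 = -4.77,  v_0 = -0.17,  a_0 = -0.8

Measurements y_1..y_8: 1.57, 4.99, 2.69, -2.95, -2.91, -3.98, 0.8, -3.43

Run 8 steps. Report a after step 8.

step 1: x_pred=-4.9666  r=6.5366  x^+=-0.2733  v^+=4.8444  a^+=4.3248
step 2: x_pred=2.8305  r=2.1595  x^+=4.3810  v^+=8.8873  a^+=6.0179
step 3: x_pred=9.8161  r=-7.1261  x^+=4.6995  v^+=6.0966  a^+=0.4309
step 4: x_pred=7.9280  r=-10.8780  x^+=0.1176  v^+=-2.7165  a^+=-8.0977
step 5: x_pred=-2.3898  r=-0.5202  x^+=-2.7633  v^+=-7.3595  a^+=-8.5056
step 6: x_pred=-7.7402  r=3.7602  x^+=-5.0404  v^+=-8.6585  a^+=-5.5575
step 7: x_pred=-10.2942  r=11.0942  x^+=-2.3286  v^+=-2.3317  a^+=3.1406
step 8: x_pred=-3.1164  r=-0.3136  x^+=-3.3416  v^+=-0.9591  a^+=2.8948

a_post = 2.8948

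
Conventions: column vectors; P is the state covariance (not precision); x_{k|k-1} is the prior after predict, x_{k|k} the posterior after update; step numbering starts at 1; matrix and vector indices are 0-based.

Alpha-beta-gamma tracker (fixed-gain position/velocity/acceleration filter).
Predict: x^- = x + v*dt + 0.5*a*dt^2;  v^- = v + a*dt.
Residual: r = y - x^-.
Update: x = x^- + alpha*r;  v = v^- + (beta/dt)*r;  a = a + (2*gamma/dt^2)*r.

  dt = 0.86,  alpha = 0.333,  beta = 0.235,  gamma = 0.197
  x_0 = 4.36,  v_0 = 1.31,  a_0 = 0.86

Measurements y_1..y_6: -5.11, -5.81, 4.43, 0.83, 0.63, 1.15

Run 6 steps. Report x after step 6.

x_post = 2.1903

step 1: x_pred=5.8046  r=-10.9146  x^+=2.1701  v^+=-0.9329  a^+=-4.9544
step 2: x_pred=-0.4644  r=-5.3456  x^+=-2.2445  v^+=-6.6544  a^+=-7.8022
step 3: x_pred=-10.8525  r=15.2825  x^+=-5.7634  v^+=-9.1883  a^+=0.3391
step 4: x_pred=-13.5399  r=14.3699  x^+=-8.7547  v^+=-4.9699  a^+=7.9943
step 5: x_pred=-10.0726  r=10.7026  x^+=-6.5086  v^+=4.8297  a^+=13.6958
step 6: x_pred=2.7096  r=-1.5596  x^+=2.1903  v^+=16.1819  a^+=12.8649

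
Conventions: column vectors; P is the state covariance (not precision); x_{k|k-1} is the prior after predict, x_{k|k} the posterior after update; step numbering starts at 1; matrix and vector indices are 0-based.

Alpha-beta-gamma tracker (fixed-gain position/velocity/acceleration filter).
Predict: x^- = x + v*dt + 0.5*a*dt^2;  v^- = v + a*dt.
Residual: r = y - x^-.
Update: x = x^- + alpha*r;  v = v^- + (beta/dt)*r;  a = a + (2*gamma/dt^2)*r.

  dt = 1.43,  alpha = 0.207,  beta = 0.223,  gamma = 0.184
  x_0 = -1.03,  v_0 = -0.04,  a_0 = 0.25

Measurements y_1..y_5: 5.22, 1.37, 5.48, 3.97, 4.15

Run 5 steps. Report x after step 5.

step 1: x_pred=-0.8316  r=6.0516  x^+=0.4211  v^+=1.2612  a^+=1.3390
step 2: x_pred=3.5937  r=-2.2237  x^+=3.1334  v^+=2.8293  a^+=0.9389
step 3: x_pred=8.1392  r=-2.6592  x^+=7.5887  v^+=3.7571  a^+=0.4603
step 4: x_pred=13.4321  r=-9.4621  x^+=11.4735  v^+=2.9398  a^+=-1.2425
step 5: x_pred=14.4070  r=-10.2570  x^+=12.2838  v^+=-0.4364  a^+=-3.0883

x_post = 12.2838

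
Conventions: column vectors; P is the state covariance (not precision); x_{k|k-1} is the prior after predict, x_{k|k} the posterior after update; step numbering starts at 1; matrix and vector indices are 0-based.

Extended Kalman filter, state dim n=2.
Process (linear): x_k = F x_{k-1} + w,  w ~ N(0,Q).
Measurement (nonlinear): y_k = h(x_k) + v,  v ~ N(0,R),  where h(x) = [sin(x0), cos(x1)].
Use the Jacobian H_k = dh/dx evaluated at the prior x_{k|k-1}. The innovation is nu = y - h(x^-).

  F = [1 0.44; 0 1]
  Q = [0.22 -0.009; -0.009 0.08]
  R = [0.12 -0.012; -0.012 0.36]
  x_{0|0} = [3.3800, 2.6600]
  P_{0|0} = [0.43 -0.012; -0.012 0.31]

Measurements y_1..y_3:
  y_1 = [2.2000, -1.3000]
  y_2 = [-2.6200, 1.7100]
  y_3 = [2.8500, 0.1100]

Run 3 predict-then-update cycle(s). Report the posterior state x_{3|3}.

x_post = [8.4042, 1.8740]

step 1: x^-=[4.5504, 2.6600]  P^-=[0.6995 0.1154; 0.1154 0.3900]  H_jac=[-0.1613 0.0000; 0.0000 -0.4632]  S=[0.1382 -0.0034; -0.0034 0.4437]  K=[-0.8194 -0.1267; -0.1447 -0.4083]  nu=[3.1869, -0.4137]  x^+=[1.9914, 2.3679]  P^+=[0.6002 0.0773; 0.0773 0.3136]
step 2: x^-=[3.0333, 2.3679]  P^-=[0.9489 0.2062; 0.2062 0.3936]  H_jac=[-0.9941 0.0000; 0.0000 -0.6988]  S=[1.0579 0.1313; 0.1313 0.5522]  K=[-0.8855 -0.0505; -0.1360 -0.4657]  nu=[-2.7281, 2.4253]  x^+=[5.3267, 1.6094]  P^+=[0.1063 0.0108; 0.0108 0.2376]
step 3: x^-=[6.0348, 1.6094]  P^-=[0.3818 0.1063; 0.1063 0.3176]  H_jac=[0.9693 0.0000; 0.0000 -0.9993]  S=[0.4787 -0.1150; -0.1150 0.6771]  K=[0.7666 -0.0267; 0.1071 -0.4505]  nu=[3.0958, 0.1486]  x^+=[8.4042, 1.8740]  P^+=[0.0952 0.0188; 0.0188 0.1636]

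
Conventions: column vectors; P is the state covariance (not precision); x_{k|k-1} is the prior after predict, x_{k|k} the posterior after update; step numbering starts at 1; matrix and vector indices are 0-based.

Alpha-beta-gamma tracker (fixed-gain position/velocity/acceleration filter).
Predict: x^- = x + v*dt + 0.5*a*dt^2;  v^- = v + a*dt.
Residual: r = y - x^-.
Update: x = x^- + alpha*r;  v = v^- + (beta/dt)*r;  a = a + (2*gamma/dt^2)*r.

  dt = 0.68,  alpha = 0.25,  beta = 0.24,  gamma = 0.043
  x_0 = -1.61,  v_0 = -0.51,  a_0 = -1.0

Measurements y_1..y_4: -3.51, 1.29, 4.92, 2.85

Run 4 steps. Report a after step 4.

a_post = 1.6585

step 1: x_pred=-2.1880  r=-1.3220  x^+=-2.5185  v^+=-1.6566  a^+=-1.2459
step 2: x_pred=-3.9330  r=5.2230  x^+=-2.6273  v^+=-0.6604  a^+=-0.2745
step 3: x_pred=-3.1398  r=8.0598  x^+=-1.1248  v^+=1.9976  a^+=1.2245
step 4: x_pred=0.5167  r=2.3333  x^+=1.1000  v^+=3.6538  a^+=1.6585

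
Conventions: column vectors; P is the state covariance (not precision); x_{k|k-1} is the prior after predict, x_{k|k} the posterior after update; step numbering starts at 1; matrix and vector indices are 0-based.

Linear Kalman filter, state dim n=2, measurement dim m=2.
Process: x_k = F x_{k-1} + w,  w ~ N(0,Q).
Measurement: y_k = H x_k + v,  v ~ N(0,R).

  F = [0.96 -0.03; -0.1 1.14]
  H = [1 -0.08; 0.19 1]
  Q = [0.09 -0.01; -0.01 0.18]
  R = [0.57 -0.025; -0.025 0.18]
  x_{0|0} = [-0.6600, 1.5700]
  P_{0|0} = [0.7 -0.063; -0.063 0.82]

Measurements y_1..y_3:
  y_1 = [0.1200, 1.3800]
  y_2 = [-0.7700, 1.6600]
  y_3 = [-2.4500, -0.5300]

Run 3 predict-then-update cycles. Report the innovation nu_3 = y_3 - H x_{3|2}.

step 1: x^-=[-0.6807, 1.8558]  P^-=[0.7395 -0.1744; -0.1744 1.2670]  S=[1.3455 -0.1576; -0.1576 1.4075]  K=[0.5646 0.0391; -0.1036 0.8651]  nu=[0.9492, -0.3465]  x^+=[-0.1584, 1.4577]  P^+=[0.3155 -0.0670; -0.0670 0.1710]
step 2: x^-=[-0.1958, 1.6777]  P^-=[0.3847 -0.1197; -0.1197 0.4207]  S=[0.9766 -0.1034; -0.1034 0.5691]  K=[0.4029 -0.0086; -0.0846 0.6839]  nu=[-0.4400, 0.0196]  x^+=[-0.3732, 1.7282]  P^+=[0.2255 -0.0545; -0.0545 0.1356]
step 3: x^-=[-0.4101, 2.0075]  P^-=[0.3011 -0.0961; -0.0961 0.3709]  S=[0.8888 -0.0921; -0.0921 0.5252]  K=[0.3460 -0.0133; -0.0732 0.6585]  nu=[-1.8793, -2.4596]  x^+=[-1.0276, 0.5255]  P^+=[0.1937 -0.0479; -0.0479 0.1295]

innov = [-1.8793, -2.4596]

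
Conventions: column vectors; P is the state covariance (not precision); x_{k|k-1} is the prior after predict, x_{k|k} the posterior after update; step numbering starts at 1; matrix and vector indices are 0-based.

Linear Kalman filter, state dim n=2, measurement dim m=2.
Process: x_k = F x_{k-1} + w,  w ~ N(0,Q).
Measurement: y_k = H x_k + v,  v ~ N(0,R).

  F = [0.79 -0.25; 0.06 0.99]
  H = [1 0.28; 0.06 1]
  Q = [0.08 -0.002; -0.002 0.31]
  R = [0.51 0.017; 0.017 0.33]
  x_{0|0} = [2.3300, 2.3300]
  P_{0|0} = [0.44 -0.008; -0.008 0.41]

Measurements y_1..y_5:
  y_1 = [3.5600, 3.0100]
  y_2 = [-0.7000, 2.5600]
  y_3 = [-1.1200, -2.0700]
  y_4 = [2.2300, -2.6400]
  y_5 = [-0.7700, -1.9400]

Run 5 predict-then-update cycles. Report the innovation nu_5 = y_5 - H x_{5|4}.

innov = [-1.2695, -0.4090]

step 1: x^-=[1.2582, 2.4465]  P^-=[0.3834 -0.0888; -0.0888 0.7125]  S=[0.8995 0.1492; 0.1492 1.0332]  K=[0.4192 -0.1242; 0.0098 0.6830]  nu=[1.6168, 0.4880]  x^+=[1.8753, 2.7956]  P^+=[0.2249 -0.0474; -0.0474 0.2284]
step 2: x^-=[0.7826, 2.8802]  P^-=[0.2534 -0.0842; -0.0842 0.5290]  S=[0.7577 0.0947; 0.0947 0.8498]  K=[0.3178 -0.1166; 0.0074 0.6157]  nu=[-2.2890, -0.3671]  x^+=[0.0978, 2.6372]  P^+=[0.1723 -0.0434; -0.0434 0.2059]
step 3: x^-=[-0.5820, 2.6167]  P^-=[0.2175 -0.0781; -0.0781 0.5073]  S=[0.7236 0.0927; 0.0927 0.8287]  K=[0.2846 -0.1103; 0.0108 0.6053]  nu=[-1.2707, -4.6517]  x^+=[-0.4304, -0.2127]  P^+=[0.1547 -0.0408; -0.0408 0.2024]
step 4: x^-=[-0.2868, -0.2364]  P^-=[0.2053 -0.0761; -0.0761 0.5041]  S=[0.7122 0.0931; 0.0931 0.8257]  K=[0.2725 -0.1080; 0.0124 0.6036]  nu=[2.5830, -2.3864]  x^+=[0.6746, -1.6446]  P^+=[0.1483 -0.0399; -0.0399 0.2018]
step 5: x^-=[0.9441, -1.5877]  P^-=[0.2009 -0.0755; -0.0755 0.5036]  S=[0.7081 0.0933; 0.0933 0.8252]  K=[0.2680 -0.1072; 0.0130 0.6032]  nu=[-1.2695, -0.4090]  x^+=[0.6477, -1.8509]  P^+=[0.1459 -0.0396; -0.0396 0.2017]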